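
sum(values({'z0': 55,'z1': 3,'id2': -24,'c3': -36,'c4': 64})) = 55 + 3 + (-24) + (-36) + 64
= 62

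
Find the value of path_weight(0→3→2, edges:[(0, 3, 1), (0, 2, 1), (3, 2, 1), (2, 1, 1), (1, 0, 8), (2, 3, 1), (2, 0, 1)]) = 2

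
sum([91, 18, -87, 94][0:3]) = 22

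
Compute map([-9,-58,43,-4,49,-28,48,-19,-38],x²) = (-9)²=81, (-58)²=3364, (43)²=1849, (-4)²=16, (49)²=2401, (-28)²=784, (48)²=2304, (-19)²=361, (-38)²=1444
= [81, 3364, 1849, 16, 2401, 784, 2304, 361, 1444]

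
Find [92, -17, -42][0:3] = [92, -17, -42]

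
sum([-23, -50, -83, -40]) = (-23) + (-50) + (-83) + (-40)
= -196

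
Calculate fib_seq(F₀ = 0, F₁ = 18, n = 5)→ F_2 = F_1 + F_0 = 18
F_3 = F_2 + F_1 = 36
F_4 = F_3 + F_2 = 54
= [0, 18, 18, 36, 54]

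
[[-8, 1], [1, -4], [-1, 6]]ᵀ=[[-8, 1, -1], [1, -4, 6]]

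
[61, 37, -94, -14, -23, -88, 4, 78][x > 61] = keep x where x > 61: 61✗, 37✗, -94✗, -14✗, -23✗, -88✗, 4✗, 78✓
= [78]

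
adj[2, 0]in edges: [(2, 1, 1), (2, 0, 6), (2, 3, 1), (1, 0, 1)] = 6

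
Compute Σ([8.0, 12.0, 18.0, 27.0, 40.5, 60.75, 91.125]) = 8.0 + 12.0 + 18.0 + 27.0 + 40.5 + 60.75 + 91.125
= 257.375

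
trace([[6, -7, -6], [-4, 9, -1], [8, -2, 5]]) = 20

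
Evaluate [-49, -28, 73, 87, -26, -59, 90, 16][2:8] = [73, 87, -26, -59, 90, 16]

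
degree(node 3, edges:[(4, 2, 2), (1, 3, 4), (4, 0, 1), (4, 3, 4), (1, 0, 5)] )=incident: (1,3), (4,3)
= 2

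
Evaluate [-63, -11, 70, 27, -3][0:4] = [-63, -11, 70, 27]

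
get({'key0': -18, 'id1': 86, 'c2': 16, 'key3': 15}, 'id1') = 86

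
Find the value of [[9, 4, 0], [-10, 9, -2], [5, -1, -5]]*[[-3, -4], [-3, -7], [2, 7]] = [[-39, -64], [-1, -37], [-22, -48]]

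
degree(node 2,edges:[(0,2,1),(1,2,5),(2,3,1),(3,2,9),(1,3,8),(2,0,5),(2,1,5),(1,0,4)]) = incident: (0,2), (1,2), (2,3), (3,2), (2,0), (2,1)
= 6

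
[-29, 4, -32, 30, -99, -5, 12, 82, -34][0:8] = [-29, 4, -32, 30, -99, -5, 12, 82]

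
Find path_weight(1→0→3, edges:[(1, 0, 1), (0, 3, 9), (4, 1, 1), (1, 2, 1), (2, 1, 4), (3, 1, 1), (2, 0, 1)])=w(1→0)=1 + w(0→3)=9
= 10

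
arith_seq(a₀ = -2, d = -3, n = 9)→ [-2, -5, -8, -11, -14, -17, -20, -23, -26]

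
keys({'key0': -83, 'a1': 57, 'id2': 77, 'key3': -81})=['key0', 'a1', 'id2', 'key3']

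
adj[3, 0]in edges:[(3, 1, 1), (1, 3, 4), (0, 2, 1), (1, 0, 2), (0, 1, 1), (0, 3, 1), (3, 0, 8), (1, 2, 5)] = 8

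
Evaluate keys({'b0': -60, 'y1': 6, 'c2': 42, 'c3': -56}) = ['b0', 'y1', 'c2', 'c3']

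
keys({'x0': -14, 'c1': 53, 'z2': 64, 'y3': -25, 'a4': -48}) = ['x0', 'c1', 'z2', 'y3', 'a4']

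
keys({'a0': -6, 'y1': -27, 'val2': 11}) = ['a0', 'y1', 'val2']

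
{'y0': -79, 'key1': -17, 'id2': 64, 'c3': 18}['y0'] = -79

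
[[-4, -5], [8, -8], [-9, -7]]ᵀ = [[-4, 8, -9], [-5, -8, -7]]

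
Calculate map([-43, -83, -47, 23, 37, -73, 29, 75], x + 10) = [-33, -73, -37, 33, 47, -63, 39, 85]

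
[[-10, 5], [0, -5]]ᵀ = [[-10, 0], [5, -5]]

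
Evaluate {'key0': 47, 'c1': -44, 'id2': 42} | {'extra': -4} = {'key0': 47, 'c1': -44, 'id2': 42, 'extra': -4}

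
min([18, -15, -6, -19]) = -19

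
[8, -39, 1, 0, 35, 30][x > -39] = keep x where x > -39: 8✓, -39✗, 1✓, 0✓, 35✓, 30✓
= [8, 1, 0, 35, 30]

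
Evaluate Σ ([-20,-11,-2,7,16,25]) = (-20) + (-11) + (-2) + 7 + 16 + 25
= 15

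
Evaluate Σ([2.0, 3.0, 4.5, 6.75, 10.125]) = 2.0 + 3.0 + 4.5 + 6.75 + 10.125
= 26.375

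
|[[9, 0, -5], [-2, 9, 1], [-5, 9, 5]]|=(1)*(9)*det([[9, 1], [9, 5]]) + (-1)*(0)*det([[-2, 1], [-5, 5]]) + (1)*(-5)*det([[-2, 9], [-5, 9]])
= 324 + 0 + -135
= 189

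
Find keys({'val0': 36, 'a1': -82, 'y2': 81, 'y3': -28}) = ['val0', 'a1', 'y2', 'y3']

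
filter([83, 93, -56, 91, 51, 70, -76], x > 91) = keep x where x > 91: 83✗, 93✓, -56✗, 91✗, 51✗, 70✗, -76✗
= [93]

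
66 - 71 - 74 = -79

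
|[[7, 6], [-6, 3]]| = 57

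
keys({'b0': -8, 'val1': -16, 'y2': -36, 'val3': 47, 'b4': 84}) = ['b0', 'val1', 'y2', 'val3', 'b4']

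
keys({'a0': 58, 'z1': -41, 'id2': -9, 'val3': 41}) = ['a0', 'z1', 'id2', 'val3']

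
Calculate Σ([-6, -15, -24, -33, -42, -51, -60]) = (-6) + (-15) + (-24) + (-33) + (-42) + (-51) + (-60)
= -231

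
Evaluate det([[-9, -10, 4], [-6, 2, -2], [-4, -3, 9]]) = -624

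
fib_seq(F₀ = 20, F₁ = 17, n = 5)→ F_2 = F_1 + F_0 = 37
F_3 = F_2 + F_1 = 54
F_4 = F_3 + F_2 = 91
= [20, 17, 37, 54, 91]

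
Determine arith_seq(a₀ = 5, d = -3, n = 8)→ a_0 = 5 + 0*-3 = 5
a_1 = 5 + 1*-3 = 2
a_2 = 5 + 2*-3 = -1
...
= [5, 2, -1, -4, -7, -10, -13, -16]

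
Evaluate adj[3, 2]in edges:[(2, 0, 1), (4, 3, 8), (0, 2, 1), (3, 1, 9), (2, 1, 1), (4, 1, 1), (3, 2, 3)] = 3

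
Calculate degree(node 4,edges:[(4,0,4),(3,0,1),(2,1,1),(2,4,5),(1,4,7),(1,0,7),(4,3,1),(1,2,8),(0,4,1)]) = incident: (4,0), (2,4), (1,4), (4,3), (0,4)
= 5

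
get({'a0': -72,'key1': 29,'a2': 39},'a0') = -72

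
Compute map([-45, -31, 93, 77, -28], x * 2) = -45*2=-90, -31*2=-62, 93*2=186, 77*2=154, -28*2=-56
= [-90, -62, 186, 154, -56]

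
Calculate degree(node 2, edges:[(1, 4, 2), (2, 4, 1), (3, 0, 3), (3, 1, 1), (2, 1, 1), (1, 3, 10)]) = 2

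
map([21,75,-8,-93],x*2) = [42, 150, -16, -186]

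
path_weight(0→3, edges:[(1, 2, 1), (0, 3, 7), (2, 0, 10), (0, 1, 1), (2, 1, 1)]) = 7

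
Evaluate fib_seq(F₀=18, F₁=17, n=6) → [18, 17, 35, 52, 87, 139]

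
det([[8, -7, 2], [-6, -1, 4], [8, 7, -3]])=(1)*(8)*det([[-1, 4], [7, -3]]) + (-1)*(-7)*det([[-6, 4], [8, -3]]) + (1)*(2)*det([[-6, -1], [8, 7]])
= -200 + -98 + -68
= -366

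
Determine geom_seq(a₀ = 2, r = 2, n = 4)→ [2, 4, 8, 16]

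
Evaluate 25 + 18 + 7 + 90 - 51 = 89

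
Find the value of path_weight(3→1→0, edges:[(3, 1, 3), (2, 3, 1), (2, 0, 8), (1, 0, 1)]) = w(3→1)=3 + w(1→0)=1
= 4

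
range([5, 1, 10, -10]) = 20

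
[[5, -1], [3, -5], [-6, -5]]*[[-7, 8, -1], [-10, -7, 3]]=[[-25, 47, -8], [29, 59, -18], [92, -13, -9]]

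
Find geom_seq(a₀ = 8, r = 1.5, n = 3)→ a_0 = 8*1.5^0 = 8.0
a_1 = 8*1.5^1 = 12.0
a_2 = 8*1.5^2 = 18.0
= [8.0, 12.0, 18.0]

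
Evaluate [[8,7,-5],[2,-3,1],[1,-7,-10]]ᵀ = [[8, 2, 1], [7, -3, -7], [-5, 1, -10]]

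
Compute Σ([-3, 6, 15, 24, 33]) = (-3) + 6 + 15 + 24 + 33
= 75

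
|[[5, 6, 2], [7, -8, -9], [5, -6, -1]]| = (1)*(5)*det([[-8, -9], [-6, -1]]) + (-1)*(6)*det([[7, -9], [5, -1]]) + (1)*(2)*det([[7, -8], [5, -6]])
= -230 + -228 + -4
= -462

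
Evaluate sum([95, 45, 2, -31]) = 111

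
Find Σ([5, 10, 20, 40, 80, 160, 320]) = 5 + 10 + 20 + 40 + 80 + 160 + 320
= 635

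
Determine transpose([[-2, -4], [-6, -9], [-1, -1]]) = [[-2, -6, -1], [-4, -9, -1]]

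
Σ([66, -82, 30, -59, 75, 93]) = 66 + (-82) + 30 + (-59) + 75 + 93
= 123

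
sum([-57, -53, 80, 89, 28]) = 87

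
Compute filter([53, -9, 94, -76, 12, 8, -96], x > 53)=[94]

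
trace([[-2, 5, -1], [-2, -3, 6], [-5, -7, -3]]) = -8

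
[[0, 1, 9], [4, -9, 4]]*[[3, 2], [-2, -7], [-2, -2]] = C[0][0] = (0)*(3) + (1)*(-2) + (9)*(-2) = -20
C[0][1] = (0)*(2) + (1)*(-7) + (9)*(-2) = -25
C[1][0] = (4)*(3) + (-9)*(-2) + (4)*(-2) = 22
C[1][1] = (4)*(2) + (-9)*(-7) + (4)*(-2) = 63
= [[-20, -25], [22, 63]]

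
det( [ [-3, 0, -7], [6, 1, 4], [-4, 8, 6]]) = (1)*(-3)*det([[1, 4], [8, 6]]) + (-1)*(0)*det([[6, 4], [-4, 6]]) + (1)*(-7)*det([[6, 1], [-4, 8]])
= 78 + 0 + -364
= -286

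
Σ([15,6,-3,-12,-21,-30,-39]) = -84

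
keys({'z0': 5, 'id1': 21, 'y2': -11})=['z0', 'id1', 'y2']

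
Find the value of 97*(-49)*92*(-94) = 41103944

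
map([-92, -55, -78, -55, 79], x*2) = [-184, -110, -156, -110, 158]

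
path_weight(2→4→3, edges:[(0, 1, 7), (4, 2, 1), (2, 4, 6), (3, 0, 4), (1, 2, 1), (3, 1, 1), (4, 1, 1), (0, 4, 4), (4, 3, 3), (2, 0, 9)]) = w(2→4)=6 + w(4→3)=3
= 9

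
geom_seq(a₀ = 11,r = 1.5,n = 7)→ a_0 = 11*1.5^0 = 11.0
a_1 = 11*1.5^1 = 16.5
a_2 = 11*1.5^2 = 24.75
...
= [11.0, 16.5, 24.75, 37.125, 55.6875, 83.53125, 125.296875]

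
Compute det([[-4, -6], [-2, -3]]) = 0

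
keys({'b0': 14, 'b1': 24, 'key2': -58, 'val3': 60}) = ['b0', 'b1', 'key2', 'val3']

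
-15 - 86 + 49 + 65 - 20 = -7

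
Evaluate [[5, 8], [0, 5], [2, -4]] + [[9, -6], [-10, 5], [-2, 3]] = [[14, 2], [-10, 10], [0, -1]]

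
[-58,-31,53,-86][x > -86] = keep x where x > -86: -58✓, -31✓, 53✓, -86✗
= [-58, -31, 53]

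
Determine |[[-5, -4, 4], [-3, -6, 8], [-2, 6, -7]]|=(1)*(-5)*det([[-6, 8], [6, -7]]) + (-1)*(-4)*det([[-3, 8], [-2, -7]]) + (1)*(4)*det([[-3, -6], [-2, 6]])
= 30 + 148 + -120
= 58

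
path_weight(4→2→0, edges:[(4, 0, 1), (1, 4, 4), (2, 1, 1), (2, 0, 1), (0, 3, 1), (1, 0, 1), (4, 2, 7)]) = w(4→2)=7 + w(2→0)=1
= 8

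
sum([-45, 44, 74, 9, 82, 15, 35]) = 214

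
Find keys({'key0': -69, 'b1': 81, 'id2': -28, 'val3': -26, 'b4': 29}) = ['key0', 'b1', 'id2', 'val3', 'b4']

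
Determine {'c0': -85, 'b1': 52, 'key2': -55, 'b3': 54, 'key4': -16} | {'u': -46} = {'c0': -85, 'b1': 52, 'key2': -55, 'b3': 54, 'key4': -16, 'u': -46}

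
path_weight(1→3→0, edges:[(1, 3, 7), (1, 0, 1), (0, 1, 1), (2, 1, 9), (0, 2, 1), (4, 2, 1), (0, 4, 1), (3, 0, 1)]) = w(1→3)=7 + w(3→0)=1
= 8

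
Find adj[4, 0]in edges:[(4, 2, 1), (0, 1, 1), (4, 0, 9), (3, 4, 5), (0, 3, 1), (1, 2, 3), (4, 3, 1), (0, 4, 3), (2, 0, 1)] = 9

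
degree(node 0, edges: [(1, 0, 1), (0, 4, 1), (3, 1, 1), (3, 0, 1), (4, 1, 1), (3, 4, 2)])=incident: (1,0), (0,4), (3,0)
= 3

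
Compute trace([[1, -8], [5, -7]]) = -6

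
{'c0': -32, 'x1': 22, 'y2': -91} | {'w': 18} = {'c0': -32, 'x1': 22, 'y2': -91, 'w': 18}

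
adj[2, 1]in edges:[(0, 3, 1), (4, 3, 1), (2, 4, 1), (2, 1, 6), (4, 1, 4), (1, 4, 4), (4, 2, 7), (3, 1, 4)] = 6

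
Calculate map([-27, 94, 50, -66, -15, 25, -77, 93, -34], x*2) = [-54, 188, 100, -132, -30, 50, -154, 186, -68]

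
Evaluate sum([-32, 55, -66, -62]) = -105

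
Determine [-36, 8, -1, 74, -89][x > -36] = keep x where x > -36: -36✗, 8✓, -1✓, 74✓, -89✗
= [8, -1, 74]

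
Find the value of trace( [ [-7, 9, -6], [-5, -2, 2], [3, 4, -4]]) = -13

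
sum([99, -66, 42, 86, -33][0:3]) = 75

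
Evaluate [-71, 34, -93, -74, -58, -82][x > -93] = [-71, 34, -74, -58, -82]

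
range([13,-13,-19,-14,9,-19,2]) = 32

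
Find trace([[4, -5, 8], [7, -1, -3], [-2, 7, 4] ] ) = diagonal: 4 + (-1) + 4
= 7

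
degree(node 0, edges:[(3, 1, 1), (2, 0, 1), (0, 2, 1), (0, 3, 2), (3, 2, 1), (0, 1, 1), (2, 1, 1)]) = 4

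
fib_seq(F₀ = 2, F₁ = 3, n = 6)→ [2, 3, 5, 8, 13, 21]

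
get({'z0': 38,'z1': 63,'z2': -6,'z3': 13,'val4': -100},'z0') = 38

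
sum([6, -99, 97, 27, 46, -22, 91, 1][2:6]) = slice → [97, 27, 46, -22]
97 + 27 + 46 + (-22)
= 148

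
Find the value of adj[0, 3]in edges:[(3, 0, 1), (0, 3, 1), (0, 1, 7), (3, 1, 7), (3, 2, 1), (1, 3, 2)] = 1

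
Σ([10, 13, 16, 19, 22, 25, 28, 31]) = 164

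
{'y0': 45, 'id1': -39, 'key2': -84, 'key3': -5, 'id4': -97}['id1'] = -39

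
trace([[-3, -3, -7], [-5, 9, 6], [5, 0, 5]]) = diagonal: (-3) + 9 + 5
= 11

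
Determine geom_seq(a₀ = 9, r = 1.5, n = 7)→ a_0 = 9*1.5^0 = 9.0
a_1 = 9*1.5^1 = 13.5
a_2 = 9*1.5^2 = 20.25
...
= [9.0, 13.5, 20.25, 30.375, 45.5625, 68.34375, 102.515625]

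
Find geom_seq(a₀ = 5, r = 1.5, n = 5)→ [5.0, 7.5, 11.25, 16.875, 25.3125]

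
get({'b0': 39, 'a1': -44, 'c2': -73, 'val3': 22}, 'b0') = 39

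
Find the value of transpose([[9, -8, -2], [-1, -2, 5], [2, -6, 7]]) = [[9, -1, 2], [-8, -2, -6], [-2, 5, 7]]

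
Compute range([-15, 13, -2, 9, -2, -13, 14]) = 29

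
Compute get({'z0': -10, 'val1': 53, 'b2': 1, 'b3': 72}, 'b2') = 1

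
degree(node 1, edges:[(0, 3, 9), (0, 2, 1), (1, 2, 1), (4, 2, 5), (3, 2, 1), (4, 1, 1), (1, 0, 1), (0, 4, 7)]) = incident: (1,2), (4,1), (1,0)
= 3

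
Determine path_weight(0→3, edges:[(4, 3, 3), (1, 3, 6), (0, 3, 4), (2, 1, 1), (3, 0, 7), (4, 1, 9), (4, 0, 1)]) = w(0→3)=4
= 4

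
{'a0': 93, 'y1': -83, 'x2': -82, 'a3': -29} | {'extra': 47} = {'a0': 93, 'y1': -83, 'x2': -82, 'a3': -29, 'extra': 47}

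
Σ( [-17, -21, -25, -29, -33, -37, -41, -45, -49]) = -297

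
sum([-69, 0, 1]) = -68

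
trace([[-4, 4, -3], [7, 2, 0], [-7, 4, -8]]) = diagonal: (-4) + 2 + (-8)
= -10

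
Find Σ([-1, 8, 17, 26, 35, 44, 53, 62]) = 244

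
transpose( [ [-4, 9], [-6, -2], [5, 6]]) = [[-4, -6, 5], [9, -2, 6]]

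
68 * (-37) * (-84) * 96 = 20289024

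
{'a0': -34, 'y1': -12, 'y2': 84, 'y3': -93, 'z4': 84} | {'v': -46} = {'a0': -34, 'y1': -12, 'y2': 84, 'y3': -93, 'z4': 84, 'v': -46}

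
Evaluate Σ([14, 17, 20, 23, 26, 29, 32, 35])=196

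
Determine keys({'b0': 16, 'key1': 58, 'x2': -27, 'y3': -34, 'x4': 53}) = ['b0', 'key1', 'x2', 'y3', 'x4']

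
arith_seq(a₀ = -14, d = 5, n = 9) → [-14, -9, -4, 1, 6, 11, 16, 21, 26]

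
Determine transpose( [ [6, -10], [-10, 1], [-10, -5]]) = [[6, -10, -10], [-10, 1, -5]]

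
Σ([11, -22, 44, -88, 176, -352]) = -231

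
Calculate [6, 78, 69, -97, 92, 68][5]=68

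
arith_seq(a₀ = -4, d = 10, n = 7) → a_0 = -4 + 0*10 = -4
a_1 = -4 + 1*10 = 6
a_2 = -4 + 2*10 = 16
...
= [-4, 6, 16, 26, 36, 46, 56]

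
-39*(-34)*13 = 17238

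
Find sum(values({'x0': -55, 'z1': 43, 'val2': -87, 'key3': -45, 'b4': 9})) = -135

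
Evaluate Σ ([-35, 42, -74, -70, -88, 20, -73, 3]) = -275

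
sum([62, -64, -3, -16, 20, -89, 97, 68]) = 75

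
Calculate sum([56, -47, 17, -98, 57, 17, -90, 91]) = 56 + (-47) + 17 + (-98) + 57 + 17 + (-90) + 91
= 3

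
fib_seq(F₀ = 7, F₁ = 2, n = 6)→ F_2 = F_1 + F_0 = 9
F_3 = F_2 + F_1 = 11
F_4 = F_3 + F_2 = 20
...
= [7, 2, 9, 11, 20, 31]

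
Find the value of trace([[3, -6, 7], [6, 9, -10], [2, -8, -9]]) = diagonal: 3 + 9 + (-9)
= 3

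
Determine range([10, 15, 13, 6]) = 9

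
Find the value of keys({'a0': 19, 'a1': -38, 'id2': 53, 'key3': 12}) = ['a0', 'a1', 'id2', 'key3']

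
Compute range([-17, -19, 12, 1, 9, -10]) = 31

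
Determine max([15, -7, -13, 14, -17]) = 15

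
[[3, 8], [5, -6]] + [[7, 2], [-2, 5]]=[[10, 10], [3, -1]]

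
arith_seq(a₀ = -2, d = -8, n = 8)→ a_0 = -2 + 0*-8 = -2
a_1 = -2 + 1*-8 = -10
a_2 = -2 + 2*-8 = -18
...
= [-2, -10, -18, -26, -34, -42, -50, -58]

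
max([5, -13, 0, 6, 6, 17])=17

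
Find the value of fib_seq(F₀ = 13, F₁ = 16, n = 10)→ F_2 = F_1 + F_0 = 29
F_3 = F_2 + F_1 = 45
F_4 = F_3 + F_2 = 74
...
= [13, 16, 29, 45, 74, 119, 193, 312, 505, 817]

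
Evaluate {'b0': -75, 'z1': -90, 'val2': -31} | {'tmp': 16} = {'b0': -75, 'z1': -90, 'val2': -31, 'tmp': 16}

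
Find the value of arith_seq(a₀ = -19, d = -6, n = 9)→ a_0 = -19 + 0*-6 = -19
a_1 = -19 + 1*-6 = -25
a_2 = -19 + 2*-6 = -31
...
= [-19, -25, -31, -37, -43, -49, -55, -61, -67]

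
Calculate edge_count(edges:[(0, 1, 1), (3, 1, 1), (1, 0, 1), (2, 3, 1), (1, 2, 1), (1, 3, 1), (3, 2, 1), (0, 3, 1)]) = 8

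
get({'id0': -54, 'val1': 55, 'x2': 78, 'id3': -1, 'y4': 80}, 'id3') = -1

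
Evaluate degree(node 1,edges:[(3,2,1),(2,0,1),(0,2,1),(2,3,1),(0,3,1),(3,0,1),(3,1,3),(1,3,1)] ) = incident: (3,1), (1,3)
= 2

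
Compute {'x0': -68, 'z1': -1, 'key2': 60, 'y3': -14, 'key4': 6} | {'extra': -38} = {'x0': -68, 'z1': -1, 'key2': 60, 'y3': -14, 'key4': 6, 'extra': -38}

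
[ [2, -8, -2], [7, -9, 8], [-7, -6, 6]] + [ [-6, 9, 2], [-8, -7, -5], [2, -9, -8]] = [[-4, 1, 0], [-1, -16, 3], [-5, -15, -2]]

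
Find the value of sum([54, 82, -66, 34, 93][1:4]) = slice → [82, -66, 34]
82 + (-66) + 34
= 50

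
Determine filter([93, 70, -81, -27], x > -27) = [93, 70]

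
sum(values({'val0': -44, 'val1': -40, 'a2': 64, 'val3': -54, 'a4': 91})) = (-44) + (-40) + 64 + (-54) + 91
= 17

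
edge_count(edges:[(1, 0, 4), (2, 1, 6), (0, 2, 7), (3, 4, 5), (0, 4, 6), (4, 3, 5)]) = 6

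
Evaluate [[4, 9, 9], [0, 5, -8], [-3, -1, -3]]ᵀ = [[4, 0, -3], [9, 5, -1], [9, -8, -3]]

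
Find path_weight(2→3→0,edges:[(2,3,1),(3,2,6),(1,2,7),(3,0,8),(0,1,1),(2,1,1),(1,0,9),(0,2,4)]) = 9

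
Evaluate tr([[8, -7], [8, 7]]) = diagonal: 8 + 7
= 15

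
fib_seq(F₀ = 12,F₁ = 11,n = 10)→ F_2 = F_1 + F_0 = 23
F_3 = F_2 + F_1 = 34
F_4 = F_3 + F_2 = 57
...
= [12, 11, 23, 34, 57, 91, 148, 239, 387, 626]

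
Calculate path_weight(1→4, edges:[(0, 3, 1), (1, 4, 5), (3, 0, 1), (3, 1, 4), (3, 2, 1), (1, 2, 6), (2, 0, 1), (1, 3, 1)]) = w(1→4)=5
= 5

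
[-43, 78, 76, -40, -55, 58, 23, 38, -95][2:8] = [76, -40, -55, 58, 23, 38]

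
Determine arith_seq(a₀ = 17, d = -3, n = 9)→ [17, 14, 11, 8, 5, 2, -1, -4, -7]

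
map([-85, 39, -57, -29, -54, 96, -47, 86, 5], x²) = [7225, 1521, 3249, 841, 2916, 9216, 2209, 7396, 25]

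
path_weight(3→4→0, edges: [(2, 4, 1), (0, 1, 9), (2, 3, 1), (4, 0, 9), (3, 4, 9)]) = 18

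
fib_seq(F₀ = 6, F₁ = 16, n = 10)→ F_2 = F_1 + F_0 = 22
F_3 = F_2 + F_1 = 38
F_4 = F_3 + F_2 = 60
...
= [6, 16, 22, 38, 60, 98, 158, 256, 414, 670]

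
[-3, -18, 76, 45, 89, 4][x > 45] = [76, 89]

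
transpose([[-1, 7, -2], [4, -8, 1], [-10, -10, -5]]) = [[-1, 4, -10], [7, -8, -10], [-2, 1, -5]]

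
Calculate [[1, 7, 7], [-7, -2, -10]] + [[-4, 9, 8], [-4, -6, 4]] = [[-3, 16, 15], [-11, -8, -6]]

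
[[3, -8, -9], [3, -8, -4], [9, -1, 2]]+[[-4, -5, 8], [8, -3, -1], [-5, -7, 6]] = [[-1, -13, -1], [11, -11, -5], [4, -8, 8]]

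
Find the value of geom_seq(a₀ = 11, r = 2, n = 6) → [11, 22, 44, 88, 176, 352]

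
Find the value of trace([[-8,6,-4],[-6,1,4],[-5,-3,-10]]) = -17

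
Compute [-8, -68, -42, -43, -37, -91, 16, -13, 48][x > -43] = [-8, -42, -37, 16, -13, 48]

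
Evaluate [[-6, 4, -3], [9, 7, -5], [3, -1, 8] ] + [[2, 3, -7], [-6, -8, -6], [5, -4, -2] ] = [[-4, 7, -10], [3, -1, -11], [8, -5, 6]]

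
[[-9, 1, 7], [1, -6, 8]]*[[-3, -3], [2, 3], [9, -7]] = [[92, -19], [57, -77]]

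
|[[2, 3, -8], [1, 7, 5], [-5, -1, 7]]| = -260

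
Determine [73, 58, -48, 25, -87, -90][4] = -87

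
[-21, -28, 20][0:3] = [-21, -28, 20]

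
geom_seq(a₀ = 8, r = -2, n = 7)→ a_0 = 8*(-2)^0 = 8
a_1 = 8*(-2)^1 = -16
a_2 = 8*(-2)^2 = 32
...
= [8, -16, 32, -64, 128, -256, 512]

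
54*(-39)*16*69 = -2325024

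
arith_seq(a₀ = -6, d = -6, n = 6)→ [-6, -12, -18, -24, -30, -36]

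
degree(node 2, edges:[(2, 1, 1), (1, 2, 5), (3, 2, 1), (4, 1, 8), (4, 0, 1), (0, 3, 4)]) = incident: (2,1), (1,2), (3,2)
= 3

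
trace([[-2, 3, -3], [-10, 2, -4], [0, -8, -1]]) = -1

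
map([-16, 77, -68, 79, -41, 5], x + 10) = [-6, 87, -58, 89, -31, 15]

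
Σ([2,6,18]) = 2 + 6 + 18
= 26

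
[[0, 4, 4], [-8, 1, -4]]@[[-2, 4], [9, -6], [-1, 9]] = C[0][0] = (0)*(-2) + (4)*(9) + (4)*(-1) = 32
C[0][1] = (0)*(4) + (4)*(-6) + (4)*(9) = 12
C[1][0] = (-8)*(-2) + (1)*(9) + (-4)*(-1) = 29
C[1][1] = (-8)*(4) + (1)*(-6) + (-4)*(9) = -74
= [[32, 12], [29, -74]]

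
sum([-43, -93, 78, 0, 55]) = -3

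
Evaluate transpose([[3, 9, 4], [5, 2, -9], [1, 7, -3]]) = [[3, 5, 1], [9, 2, 7], [4, -9, -3]]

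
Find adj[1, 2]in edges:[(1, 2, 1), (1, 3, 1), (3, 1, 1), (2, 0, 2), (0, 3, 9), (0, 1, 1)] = 1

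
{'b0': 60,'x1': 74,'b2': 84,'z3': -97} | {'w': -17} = {'b0': 60, 'x1': 74, 'b2': 84, 'z3': -97, 'w': -17}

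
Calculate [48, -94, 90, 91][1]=-94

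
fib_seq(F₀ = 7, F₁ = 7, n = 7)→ [7, 7, 14, 21, 35, 56, 91]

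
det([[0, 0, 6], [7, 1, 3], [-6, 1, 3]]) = 78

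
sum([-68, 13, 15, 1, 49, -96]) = (-68) + 13 + 15 + 1 + 49 + (-96)
= -86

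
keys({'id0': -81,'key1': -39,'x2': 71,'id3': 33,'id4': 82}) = ['id0', 'key1', 'x2', 'id3', 'id4']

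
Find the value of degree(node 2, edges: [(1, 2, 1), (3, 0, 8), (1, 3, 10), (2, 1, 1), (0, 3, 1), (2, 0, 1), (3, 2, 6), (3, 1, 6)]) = 4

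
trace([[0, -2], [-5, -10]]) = diagonal: 0 + (-10)
= -10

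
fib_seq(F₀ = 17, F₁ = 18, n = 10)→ [17, 18, 35, 53, 88, 141, 229, 370, 599, 969]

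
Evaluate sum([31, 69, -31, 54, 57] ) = 31 + 69 + (-31) + 54 + 57
= 180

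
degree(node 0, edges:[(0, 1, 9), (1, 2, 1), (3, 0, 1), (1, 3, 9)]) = 2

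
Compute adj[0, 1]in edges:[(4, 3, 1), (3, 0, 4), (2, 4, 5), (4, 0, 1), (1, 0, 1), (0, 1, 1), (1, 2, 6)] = 1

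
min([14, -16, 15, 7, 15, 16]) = -16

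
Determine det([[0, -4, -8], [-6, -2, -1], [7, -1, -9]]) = 84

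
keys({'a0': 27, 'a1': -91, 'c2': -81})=['a0', 'a1', 'c2']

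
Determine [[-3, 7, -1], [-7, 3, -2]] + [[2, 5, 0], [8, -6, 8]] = [[-1, 12, -1], [1, -3, 6]]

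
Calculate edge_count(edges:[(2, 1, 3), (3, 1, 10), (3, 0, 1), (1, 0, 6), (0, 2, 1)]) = 5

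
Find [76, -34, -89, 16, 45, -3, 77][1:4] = [-34, -89, 16]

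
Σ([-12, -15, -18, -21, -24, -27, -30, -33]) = (-12) + (-15) + (-18) + (-21) + (-24) + (-27) + (-30) + (-33)
= -180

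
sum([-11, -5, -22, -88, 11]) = (-11) + (-5) + (-22) + (-88) + 11
= -115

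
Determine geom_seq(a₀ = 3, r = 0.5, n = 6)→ a_0 = 3*0.5^0 = 3.0
a_1 = 3*0.5^1 = 1.5
a_2 = 3*0.5^2 = 0.75
...
= [3.0, 1.5, 0.75, 0.375, 0.1875, 0.09375]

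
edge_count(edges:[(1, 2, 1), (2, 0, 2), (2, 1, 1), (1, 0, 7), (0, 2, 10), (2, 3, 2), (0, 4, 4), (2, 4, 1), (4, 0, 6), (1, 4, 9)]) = 10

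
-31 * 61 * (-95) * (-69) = -12395505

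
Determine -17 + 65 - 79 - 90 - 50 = -171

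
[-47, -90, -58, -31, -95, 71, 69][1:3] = [-90, -58]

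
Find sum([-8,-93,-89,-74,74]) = (-8) + (-93) + (-89) + (-74) + 74
= -190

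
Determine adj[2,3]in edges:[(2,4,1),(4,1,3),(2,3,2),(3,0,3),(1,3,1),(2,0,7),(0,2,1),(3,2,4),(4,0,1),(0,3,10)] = 2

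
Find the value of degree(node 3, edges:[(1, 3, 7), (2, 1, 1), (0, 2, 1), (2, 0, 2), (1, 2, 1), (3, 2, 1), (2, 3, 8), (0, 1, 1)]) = incident: (1,3), (3,2), (2,3)
= 3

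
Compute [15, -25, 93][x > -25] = [15, 93]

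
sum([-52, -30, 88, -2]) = 4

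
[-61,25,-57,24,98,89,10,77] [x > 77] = keep x where x > 77: -61✗, 25✗, -57✗, 24✗, 98✓, 89✓, 10✗, 77✗
= [98, 89]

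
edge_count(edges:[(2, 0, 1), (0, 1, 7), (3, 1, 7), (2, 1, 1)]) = 4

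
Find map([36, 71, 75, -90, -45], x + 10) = [46, 81, 85, -80, -35]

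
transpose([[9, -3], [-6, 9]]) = [[9, -6], [-3, 9]]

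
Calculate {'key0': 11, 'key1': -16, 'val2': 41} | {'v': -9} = {'key0': 11, 'key1': -16, 'val2': 41, 'v': -9}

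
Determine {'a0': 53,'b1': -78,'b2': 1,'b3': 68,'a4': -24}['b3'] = 68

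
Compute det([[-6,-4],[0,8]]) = (-6)*(8) - (-4)*(0)
= -48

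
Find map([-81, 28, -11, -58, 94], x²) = (-81)²=6561, (28)²=784, (-11)²=121, (-58)²=3364, (94)²=8836
= [6561, 784, 121, 3364, 8836]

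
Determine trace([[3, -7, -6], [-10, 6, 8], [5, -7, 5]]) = diagonal: 3 + 6 + 5
= 14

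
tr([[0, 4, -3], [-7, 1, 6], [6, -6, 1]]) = diagonal: 0 + 1 + 1
= 2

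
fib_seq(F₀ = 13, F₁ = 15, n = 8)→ [13, 15, 28, 43, 71, 114, 185, 299]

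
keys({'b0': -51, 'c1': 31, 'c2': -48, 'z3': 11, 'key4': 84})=['b0', 'c1', 'c2', 'z3', 'key4']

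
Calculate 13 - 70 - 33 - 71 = -161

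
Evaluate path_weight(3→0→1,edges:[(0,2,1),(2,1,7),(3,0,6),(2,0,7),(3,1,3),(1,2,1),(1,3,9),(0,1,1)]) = 7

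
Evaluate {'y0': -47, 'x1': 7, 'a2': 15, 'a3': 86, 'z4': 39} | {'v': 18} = {'y0': -47, 'x1': 7, 'a2': 15, 'a3': 86, 'z4': 39, 'v': 18}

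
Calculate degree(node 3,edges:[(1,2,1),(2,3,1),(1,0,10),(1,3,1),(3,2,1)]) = incident: (2,3), (1,3), (3,2)
= 3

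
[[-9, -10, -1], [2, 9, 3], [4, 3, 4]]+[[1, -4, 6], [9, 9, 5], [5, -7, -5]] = [[-8, -14, 5], [11, 18, 8], [9, -4, -1]]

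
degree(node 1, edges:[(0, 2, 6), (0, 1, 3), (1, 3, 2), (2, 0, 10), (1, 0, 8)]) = incident: (0,1), (1,3), (1,0)
= 3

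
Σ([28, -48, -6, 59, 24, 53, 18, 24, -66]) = 86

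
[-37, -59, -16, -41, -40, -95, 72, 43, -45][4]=-40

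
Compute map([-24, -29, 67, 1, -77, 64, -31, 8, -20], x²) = [576, 841, 4489, 1, 5929, 4096, 961, 64, 400]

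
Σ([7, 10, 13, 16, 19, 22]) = 87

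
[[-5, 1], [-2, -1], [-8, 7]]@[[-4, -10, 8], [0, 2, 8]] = [[20, 52, -32], [8, 18, -24], [32, 94, -8]]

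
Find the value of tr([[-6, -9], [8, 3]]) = diagonal: (-6) + 3
= -3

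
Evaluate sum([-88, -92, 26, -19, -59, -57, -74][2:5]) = slice → [26, -19, -59]
26 + (-19) + (-59)
= -52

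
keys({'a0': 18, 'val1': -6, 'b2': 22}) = ['a0', 'val1', 'b2']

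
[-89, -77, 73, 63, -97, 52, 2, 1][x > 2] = keep x where x > 2: -89✗, -77✗, 73✓, 63✓, -97✗, 52✓, 2✗, 1✗
= [73, 63, 52]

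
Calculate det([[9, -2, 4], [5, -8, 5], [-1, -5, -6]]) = 475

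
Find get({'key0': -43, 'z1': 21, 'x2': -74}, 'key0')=-43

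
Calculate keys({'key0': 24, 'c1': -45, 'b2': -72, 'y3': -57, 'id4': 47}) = ['key0', 'c1', 'b2', 'y3', 'id4']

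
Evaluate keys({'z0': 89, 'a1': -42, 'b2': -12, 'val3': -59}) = ['z0', 'a1', 'b2', 'val3']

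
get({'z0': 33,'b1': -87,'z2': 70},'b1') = -87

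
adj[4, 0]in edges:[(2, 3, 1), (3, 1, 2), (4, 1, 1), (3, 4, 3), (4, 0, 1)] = 1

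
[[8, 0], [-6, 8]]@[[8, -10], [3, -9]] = [[64, -80], [-24, -12]]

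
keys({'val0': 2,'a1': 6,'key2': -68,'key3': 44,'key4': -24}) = ['val0', 'a1', 'key2', 'key3', 'key4']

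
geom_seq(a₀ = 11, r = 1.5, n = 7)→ a_0 = 11*1.5^0 = 11.0
a_1 = 11*1.5^1 = 16.5
a_2 = 11*1.5^2 = 24.75
...
= [11.0, 16.5, 24.75, 37.125, 55.6875, 83.53125, 125.296875]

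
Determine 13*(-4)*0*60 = 0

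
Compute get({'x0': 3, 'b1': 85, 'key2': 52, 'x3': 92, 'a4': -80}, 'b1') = 85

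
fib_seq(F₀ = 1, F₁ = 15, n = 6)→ F_2 = F_1 + F_0 = 16
F_3 = F_2 + F_1 = 31
F_4 = F_3 + F_2 = 47
...
= [1, 15, 16, 31, 47, 78]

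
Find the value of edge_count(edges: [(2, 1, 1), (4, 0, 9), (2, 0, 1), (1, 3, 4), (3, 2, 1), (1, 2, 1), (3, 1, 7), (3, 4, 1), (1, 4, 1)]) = 9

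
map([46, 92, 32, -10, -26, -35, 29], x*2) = [92, 184, 64, -20, -52, -70, 58]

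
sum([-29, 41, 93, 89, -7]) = 187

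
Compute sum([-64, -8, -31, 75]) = -28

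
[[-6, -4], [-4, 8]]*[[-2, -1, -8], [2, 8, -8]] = C[0][0] = (-6)*(-2) + (-4)*(2) = 4
C[0][1] = (-6)*(-1) + (-4)*(8) = -26
C[0][2] = (-6)*(-8) + (-4)*(-8) = 80
C[1][0] = (-4)*(-2) + (8)*(2) = 24
C[1][1] = (-4)*(-1) + (8)*(8) = 68
C[1][2] = (-4)*(-8) + (8)*(-8) = -32
= [[4, -26, 80], [24, 68, -32]]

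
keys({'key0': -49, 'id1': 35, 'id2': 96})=['key0', 'id1', 'id2']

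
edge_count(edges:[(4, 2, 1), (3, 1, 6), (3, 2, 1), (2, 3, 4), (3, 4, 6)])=5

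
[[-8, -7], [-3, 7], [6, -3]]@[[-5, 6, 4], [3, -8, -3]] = [[19, 8, -11], [36, -74, -33], [-39, 60, 33]]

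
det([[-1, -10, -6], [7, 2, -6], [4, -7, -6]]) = (1)*(-1)*det([[2, -6], [-7, -6]]) + (-1)*(-10)*det([[7, -6], [4, -6]]) + (1)*(-6)*det([[7, 2], [4, -7]])
= 54 + -180 + 342
= 216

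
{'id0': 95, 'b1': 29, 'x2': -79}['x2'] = -79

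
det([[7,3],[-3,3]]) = (7)*(3) - (3)*(-3)
= 30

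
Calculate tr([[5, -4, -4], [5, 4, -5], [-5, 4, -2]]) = diagonal: 5 + 4 + (-2)
= 7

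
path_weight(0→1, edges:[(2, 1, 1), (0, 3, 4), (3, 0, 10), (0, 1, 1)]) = w(0→1)=1
= 1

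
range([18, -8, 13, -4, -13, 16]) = 31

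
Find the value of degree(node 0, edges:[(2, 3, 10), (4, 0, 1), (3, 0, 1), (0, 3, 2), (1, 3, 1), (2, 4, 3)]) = 3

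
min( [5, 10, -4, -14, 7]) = -14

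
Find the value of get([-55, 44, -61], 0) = -55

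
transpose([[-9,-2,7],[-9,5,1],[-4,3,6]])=[[-9, -9, -4], [-2, 5, 3], [7, 1, 6]]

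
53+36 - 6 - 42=41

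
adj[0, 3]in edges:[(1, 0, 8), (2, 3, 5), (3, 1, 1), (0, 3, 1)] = 1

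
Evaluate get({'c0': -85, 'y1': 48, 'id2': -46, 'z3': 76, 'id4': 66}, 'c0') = -85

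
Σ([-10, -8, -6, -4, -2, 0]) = -30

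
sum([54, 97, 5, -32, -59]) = 65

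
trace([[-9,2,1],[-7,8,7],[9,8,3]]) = diagonal: (-9) + 8 + 3
= 2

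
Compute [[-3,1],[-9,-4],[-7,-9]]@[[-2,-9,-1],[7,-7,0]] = C[0][0] = (-3)*(-2) + (1)*(7) = 13
C[0][1] = (-3)*(-9) + (1)*(-7) = 20
C[0][2] = (-3)*(-1) + (1)*(0) = 3
C[1][0] = (-9)*(-2) + (-4)*(7) = -10
C[1][1] = (-9)*(-9) + (-4)*(-7) = 109
C[1][2] = (-9)*(-1) + (-4)*(0) = 9
... (3 more cells)
= [[13, 20, 3], [-10, 109, 9], [-49, 126, 7]]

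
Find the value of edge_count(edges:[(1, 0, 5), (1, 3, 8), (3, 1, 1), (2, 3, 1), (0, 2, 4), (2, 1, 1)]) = 6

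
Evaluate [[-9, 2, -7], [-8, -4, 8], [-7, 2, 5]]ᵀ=[[-9, -8, -7], [2, -4, 2], [-7, 8, 5]]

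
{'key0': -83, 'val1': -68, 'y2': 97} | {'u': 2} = {'key0': -83, 'val1': -68, 'y2': 97, 'u': 2}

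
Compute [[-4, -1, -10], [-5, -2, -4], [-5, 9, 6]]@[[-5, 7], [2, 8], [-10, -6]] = [[118, 24], [61, -27], [-17, 1]]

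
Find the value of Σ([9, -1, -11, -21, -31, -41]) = 9 + (-1) + (-11) + (-21) + (-31) + (-41)
= -96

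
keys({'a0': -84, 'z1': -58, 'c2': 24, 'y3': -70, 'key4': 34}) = ['a0', 'z1', 'c2', 'y3', 'key4']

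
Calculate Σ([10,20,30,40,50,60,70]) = 280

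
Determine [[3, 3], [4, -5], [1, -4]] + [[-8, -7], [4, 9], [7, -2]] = [[-5, -4], [8, 4], [8, -6]]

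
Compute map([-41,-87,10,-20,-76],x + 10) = -41+10=-31, -87+10=-77, 10+10=20, -20+10=-10, -76+10=-66
= [-31, -77, 20, -10, -66]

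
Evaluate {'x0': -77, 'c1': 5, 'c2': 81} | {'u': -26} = {'x0': -77, 'c1': 5, 'c2': 81, 'u': -26}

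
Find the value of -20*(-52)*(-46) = -47840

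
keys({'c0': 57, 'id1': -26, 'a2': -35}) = ['c0', 'id1', 'a2']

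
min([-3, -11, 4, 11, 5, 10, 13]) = -11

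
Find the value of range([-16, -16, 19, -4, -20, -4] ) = 39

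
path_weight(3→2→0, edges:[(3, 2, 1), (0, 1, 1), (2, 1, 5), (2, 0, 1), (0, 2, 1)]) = 2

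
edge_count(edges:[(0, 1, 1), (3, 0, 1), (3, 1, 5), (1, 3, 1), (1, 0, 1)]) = 5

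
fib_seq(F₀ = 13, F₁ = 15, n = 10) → [13, 15, 28, 43, 71, 114, 185, 299, 484, 783]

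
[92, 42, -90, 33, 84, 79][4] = 84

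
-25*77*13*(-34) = 850850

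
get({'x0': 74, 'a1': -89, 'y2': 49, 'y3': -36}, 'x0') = 74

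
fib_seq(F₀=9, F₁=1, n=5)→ [9, 1, 10, 11, 21]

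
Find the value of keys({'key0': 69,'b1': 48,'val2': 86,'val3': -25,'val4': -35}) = ['key0', 'b1', 'val2', 'val3', 'val4']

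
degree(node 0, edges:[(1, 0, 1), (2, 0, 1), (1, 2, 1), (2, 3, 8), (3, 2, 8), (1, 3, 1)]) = 2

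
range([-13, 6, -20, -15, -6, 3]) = 26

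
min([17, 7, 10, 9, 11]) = 7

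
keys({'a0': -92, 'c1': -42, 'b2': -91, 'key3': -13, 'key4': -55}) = ['a0', 'c1', 'b2', 'key3', 'key4']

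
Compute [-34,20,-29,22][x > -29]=[20, 22]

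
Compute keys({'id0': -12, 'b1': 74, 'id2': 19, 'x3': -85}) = ['id0', 'b1', 'id2', 'x3']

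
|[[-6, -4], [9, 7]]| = (-6)*(7) - (-4)*(9)
= -6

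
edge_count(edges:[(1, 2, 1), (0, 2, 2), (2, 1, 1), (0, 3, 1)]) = 4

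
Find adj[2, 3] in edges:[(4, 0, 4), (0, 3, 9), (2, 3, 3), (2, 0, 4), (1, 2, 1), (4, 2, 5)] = 3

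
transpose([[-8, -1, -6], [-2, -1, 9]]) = [[-8, -2], [-1, -1], [-6, 9]]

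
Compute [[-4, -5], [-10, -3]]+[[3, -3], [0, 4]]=[[-1, -8], [-10, 1]]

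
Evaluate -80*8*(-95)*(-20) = -1216000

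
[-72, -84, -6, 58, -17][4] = -17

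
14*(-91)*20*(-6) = 152880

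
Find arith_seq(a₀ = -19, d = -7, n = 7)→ a_0 = -19 + 0*-7 = -19
a_1 = -19 + 1*-7 = -26
a_2 = -19 + 2*-7 = -33
...
= [-19, -26, -33, -40, -47, -54, -61]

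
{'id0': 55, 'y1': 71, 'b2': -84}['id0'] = 55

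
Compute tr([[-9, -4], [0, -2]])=diagonal: (-9) + (-2)
= -11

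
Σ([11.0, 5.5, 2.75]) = 11.0 + 5.5 + 2.75
= 19.25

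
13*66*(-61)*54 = -2826252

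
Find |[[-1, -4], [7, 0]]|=(-1)*(0) - (-4)*(7)
= 28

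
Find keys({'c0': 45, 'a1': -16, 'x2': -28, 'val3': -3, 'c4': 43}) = ['c0', 'a1', 'x2', 'val3', 'c4']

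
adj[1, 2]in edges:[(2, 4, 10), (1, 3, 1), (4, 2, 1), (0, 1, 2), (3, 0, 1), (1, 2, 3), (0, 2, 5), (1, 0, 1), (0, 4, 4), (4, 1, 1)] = 3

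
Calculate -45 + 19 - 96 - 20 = -142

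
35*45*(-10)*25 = -393750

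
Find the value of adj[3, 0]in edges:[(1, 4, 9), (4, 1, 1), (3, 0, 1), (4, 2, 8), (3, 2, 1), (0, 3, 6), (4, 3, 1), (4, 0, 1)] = 1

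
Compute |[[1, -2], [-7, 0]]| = -14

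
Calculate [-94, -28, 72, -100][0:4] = [-94, -28, 72, -100]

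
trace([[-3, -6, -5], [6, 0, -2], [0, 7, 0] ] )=-3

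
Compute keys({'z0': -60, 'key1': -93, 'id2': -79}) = ['z0', 'key1', 'id2']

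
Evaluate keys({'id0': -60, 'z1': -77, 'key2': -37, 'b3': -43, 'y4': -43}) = ['id0', 'z1', 'key2', 'b3', 'y4']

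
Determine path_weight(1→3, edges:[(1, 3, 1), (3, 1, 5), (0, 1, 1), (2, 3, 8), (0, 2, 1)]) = 1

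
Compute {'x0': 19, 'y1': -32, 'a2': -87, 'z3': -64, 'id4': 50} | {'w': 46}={'x0': 19, 'y1': -32, 'a2': -87, 'z3': -64, 'id4': 50, 'w': 46}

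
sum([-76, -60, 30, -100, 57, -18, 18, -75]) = -224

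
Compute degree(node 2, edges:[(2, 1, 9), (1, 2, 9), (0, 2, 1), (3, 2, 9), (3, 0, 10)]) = incident: (2,1), (1,2), (0,2), (3,2)
= 4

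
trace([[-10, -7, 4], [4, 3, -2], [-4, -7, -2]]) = diagonal: (-10) + 3 + (-2)
= -9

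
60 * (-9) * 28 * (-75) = 1134000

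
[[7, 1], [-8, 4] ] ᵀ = [[7, -8], [1, 4]]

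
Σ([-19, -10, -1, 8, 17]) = -5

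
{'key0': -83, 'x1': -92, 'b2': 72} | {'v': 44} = {'key0': -83, 'x1': -92, 'b2': 72, 'v': 44}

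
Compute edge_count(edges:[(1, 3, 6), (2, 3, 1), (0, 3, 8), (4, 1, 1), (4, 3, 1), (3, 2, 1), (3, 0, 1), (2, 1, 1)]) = 8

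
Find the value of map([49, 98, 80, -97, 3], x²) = (49)²=2401, (98)²=9604, (80)²=6400, (-97)²=9409, (3)²=9
= [2401, 9604, 6400, 9409, 9]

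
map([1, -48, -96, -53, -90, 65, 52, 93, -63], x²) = [1, 2304, 9216, 2809, 8100, 4225, 2704, 8649, 3969]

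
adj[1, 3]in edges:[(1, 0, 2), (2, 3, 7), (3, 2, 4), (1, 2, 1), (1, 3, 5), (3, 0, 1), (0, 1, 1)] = 5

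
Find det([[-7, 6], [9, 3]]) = -75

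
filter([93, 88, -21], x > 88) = [93]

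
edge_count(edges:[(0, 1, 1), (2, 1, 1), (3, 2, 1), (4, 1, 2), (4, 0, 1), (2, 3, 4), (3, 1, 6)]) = 7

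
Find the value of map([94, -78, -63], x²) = [8836, 6084, 3969]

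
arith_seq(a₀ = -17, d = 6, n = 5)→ [-17, -11, -5, 1, 7]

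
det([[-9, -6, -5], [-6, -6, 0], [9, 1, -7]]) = -366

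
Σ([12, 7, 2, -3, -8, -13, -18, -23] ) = -44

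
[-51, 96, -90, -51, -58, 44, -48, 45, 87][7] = 45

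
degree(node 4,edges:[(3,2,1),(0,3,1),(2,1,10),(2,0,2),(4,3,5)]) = incident: (4,3)
= 1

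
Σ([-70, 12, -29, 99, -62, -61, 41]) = (-70) + 12 + (-29) + 99 + (-62) + (-61) + 41
= -70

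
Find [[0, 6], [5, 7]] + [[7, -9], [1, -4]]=[[7, -3], [6, 3]]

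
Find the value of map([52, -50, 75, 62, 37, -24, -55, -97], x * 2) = 52*2=104, -50*2=-100, 75*2=150, 62*2=124, 37*2=74, -24*2=-48, -55*2=-110, -97*2=-194
= [104, -100, 150, 124, 74, -48, -110, -194]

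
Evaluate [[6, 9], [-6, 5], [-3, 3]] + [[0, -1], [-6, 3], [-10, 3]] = [[6, 8], [-12, 8], [-13, 6]]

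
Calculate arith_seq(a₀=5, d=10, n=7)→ [5, 15, 25, 35, 45, 55, 65]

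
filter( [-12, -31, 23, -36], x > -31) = [-12, 23]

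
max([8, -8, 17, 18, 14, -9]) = 18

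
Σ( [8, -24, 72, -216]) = -160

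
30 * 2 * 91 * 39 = 212940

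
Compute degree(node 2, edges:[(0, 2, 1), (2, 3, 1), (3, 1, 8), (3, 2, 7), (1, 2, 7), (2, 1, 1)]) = incident: (0,2), (2,3), (3,2), (1,2), (2,1)
= 5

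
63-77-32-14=-60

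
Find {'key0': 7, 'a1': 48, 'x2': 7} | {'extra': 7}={'key0': 7, 'a1': 48, 'x2': 7, 'extra': 7}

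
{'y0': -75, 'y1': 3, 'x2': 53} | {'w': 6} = {'y0': -75, 'y1': 3, 'x2': 53, 'w': 6}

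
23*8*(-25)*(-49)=225400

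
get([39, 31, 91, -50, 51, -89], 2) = 91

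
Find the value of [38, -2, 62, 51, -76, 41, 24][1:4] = [-2, 62, 51]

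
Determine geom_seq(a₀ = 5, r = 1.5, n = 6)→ [5.0, 7.5, 11.25, 16.875, 25.3125, 37.96875]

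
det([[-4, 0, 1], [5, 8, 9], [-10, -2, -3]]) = 94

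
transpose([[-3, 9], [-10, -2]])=[[-3, -10], [9, -2]]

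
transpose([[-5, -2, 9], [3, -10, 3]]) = [[-5, 3], [-2, -10], [9, 3]]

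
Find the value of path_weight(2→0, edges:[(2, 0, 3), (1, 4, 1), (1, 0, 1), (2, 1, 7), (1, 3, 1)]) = w(2→0)=3
= 3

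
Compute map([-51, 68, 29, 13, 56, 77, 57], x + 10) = [-41, 78, 39, 23, 66, 87, 67]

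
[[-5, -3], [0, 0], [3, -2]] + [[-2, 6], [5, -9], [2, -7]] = [[-7, 3], [5, -9], [5, -9]]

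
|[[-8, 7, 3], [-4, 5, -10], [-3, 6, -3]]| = (1)*(-8)*det([[5, -10], [6, -3]]) + (-1)*(7)*det([[-4, -10], [-3, -3]]) + (1)*(3)*det([[-4, 5], [-3, 6]])
= -360 + 126 + -27
= -261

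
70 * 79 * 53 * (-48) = -14068320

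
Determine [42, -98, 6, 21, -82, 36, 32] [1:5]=[-98, 6, 21, -82]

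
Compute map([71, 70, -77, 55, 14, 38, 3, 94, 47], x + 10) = [81, 80, -67, 65, 24, 48, 13, 104, 57]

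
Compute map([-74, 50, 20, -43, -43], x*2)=[-148, 100, 40, -86, -86]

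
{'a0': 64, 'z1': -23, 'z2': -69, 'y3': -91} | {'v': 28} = {'a0': 64, 'z1': -23, 'z2': -69, 'y3': -91, 'v': 28}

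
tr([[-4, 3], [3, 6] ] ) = 2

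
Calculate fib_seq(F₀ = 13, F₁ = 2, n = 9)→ [13, 2, 15, 17, 32, 49, 81, 130, 211]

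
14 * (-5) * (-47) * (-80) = -263200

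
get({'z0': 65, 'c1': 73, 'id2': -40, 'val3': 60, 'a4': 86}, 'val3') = 60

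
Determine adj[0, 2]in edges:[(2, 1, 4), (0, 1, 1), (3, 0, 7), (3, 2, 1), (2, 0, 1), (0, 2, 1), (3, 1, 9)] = 1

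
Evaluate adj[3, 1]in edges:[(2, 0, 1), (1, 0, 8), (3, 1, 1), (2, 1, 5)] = 1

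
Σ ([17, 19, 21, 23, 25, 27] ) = 17 + 19 + 21 + 23 + 25 + 27
= 132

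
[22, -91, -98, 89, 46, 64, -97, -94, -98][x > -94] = keep x where x > -94: 22✓, -91✓, -98✗, 89✓, 46✓, 64✓, -97✗, -94✗, -98✗
= [22, -91, 89, 46, 64]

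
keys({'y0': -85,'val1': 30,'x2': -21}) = ['y0', 'val1', 'x2']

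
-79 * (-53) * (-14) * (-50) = 2930900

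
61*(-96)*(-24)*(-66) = -9275904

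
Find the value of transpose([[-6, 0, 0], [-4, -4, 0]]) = [[-6, -4], [0, -4], [0, 0]]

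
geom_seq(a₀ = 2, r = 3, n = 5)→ [2, 6, 18, 54, 162]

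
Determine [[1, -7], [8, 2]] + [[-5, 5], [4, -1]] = [[-4, -2], [12, 1]]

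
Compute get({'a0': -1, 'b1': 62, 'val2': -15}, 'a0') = -1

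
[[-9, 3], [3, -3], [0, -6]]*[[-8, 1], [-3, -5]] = [[63, -24], [-15, 18], [18, 30]]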